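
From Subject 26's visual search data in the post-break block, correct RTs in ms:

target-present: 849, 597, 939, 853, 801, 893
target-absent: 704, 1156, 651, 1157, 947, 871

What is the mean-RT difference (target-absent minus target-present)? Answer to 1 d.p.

M(target-present) = 4932/6 = 822.000
M(target-absent) = 5486/6 = 914.333
Difference = 914.333 − 822.000 = 92.333 ms

92.3 ms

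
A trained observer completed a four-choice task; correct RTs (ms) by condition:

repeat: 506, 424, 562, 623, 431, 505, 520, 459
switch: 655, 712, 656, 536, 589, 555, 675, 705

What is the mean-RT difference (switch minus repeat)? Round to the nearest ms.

132 ms

M(repeat) = 4030/8 = 503.750
M(switch) = 5083/8 = 635.375
Difference = 635.375 − 503.750 = 131.625 ms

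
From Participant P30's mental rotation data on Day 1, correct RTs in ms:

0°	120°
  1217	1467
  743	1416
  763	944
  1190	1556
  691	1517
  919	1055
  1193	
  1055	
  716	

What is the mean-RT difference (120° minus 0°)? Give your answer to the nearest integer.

383 ms

M(0°) = 8487/9 = 943.000
M(120°) = 7955/6 = 1325.833
Difference = 1325.833 − 943.000 = 382.833 ms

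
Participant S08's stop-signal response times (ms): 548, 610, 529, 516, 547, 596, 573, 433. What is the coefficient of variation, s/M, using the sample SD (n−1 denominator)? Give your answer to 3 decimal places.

0.101

n = 8, Σ = 4352, M = 544.0000
Σ(x−M)² = 21256.000; s = √(21256.000/7) = 55.1051
CV = 55.1051 / 544.0000 = 0.10130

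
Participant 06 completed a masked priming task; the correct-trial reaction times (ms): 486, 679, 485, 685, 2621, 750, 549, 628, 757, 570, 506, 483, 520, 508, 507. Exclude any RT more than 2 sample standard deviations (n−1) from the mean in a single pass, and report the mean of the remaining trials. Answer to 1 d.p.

n = 15, ΣRT = 10734, M = 715.600
Σ(x−M)² = 4021149.60; s = √(4021149.60/14) = 535.934
Cutoffs: 715.600 ± 2·535.934 → [-356.3, 1787.5]
Outside: 2621 → excluded.
Retained (n=14): Σ = 8113, mean = 8113/14 = 579.500

579.5 ms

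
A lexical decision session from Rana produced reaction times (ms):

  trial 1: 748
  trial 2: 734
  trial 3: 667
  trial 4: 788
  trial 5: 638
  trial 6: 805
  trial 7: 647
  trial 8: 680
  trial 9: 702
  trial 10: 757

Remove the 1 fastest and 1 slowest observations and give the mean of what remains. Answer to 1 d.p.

Sorted: 638, 647, 667, 680, 702, 734, 748, 757, 788, 805
Drop lowest 1 (638) and highest 1 (805)
Remaining (n=8): Σ = 5723, mean = 5723/8 = 715.375

715.4 ms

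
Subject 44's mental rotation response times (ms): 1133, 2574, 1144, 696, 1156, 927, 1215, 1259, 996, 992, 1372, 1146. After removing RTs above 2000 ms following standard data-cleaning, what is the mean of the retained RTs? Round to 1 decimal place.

Excluded: 2574
Retained (n=11): Σ = 12036
Mean = 12036/11 = 1094.1818

1094.2 ms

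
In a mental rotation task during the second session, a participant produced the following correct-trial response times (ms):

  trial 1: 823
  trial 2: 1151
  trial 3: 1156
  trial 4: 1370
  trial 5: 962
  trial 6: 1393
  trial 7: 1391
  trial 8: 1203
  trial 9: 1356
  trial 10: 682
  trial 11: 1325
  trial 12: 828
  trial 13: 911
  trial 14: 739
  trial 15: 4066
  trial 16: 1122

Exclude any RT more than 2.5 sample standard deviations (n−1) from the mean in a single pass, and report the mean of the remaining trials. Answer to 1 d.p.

n = 16, ΣRT = 20478, M = 1279.875
Σ(x−M)² = 9166419.75; s = √(9166419.75/15) = 781.725
Cutoffs: 1279.875 ± 2.5·781.725 → [-674.4, 3234.2]
Outside: 4066 → excluded.
Retained (n=15): Σ = 16412, mean = 16412/15 = 1094.133

1094.1 ms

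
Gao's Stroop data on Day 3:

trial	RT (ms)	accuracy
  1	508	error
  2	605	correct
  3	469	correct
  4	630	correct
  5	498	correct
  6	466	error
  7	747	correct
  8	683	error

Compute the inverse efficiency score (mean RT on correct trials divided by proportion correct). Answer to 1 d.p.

Correct trials (n=5): 605, 469, 630, 498, 747
Mean correct RT = 2949/5 = 589.8000 ms
Proportion correct = 5/8
IES = 589.8000 / (5/8) = 943.680 ms

943.7 ms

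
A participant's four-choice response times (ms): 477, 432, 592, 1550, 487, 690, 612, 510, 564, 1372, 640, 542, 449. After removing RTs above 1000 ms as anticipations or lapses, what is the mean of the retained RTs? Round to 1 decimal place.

545.0 ms

Excluded: 1372, 1550
Retained (n=11): Σ = 5995
Mean = 5995/11 = 545.0000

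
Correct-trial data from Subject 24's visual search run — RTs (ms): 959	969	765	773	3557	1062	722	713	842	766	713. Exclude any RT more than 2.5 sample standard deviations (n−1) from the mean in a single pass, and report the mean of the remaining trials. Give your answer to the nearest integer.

828 ms

n = 11, ΣRT = 11841, M = 1076.455
Σ(x−M)² = 6908932.73; s = √(6908932.73/10) = 831.200
Cutoffs: 1076.455 ± 2.5·831.200 → [-1001.5, 3154.5]
Outside: 3557 → excluded.
Retained (n=10): Σ = 8284, mean = 8284/10 = 828.400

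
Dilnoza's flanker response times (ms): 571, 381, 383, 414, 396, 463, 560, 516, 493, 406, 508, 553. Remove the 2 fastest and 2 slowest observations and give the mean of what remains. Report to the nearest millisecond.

469 ms

Sorted: 381, 383, 396, 406, 414, 463, 493, 508, 516, 553, 560, 571
Drop lowest 2 (381, 383) and highest 2 (560, 571)
Remaining (n=8): Σ = 3749, mean = 3749/8 = 468.625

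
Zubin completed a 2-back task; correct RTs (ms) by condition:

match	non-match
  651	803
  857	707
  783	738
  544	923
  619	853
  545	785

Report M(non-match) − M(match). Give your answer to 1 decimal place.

M(match) = 3999/6 = 666.500
M(non-match) = 4809/6 = 801.500
Difference = 801.500 − 666.500 = 135.000 ms

135.0 ms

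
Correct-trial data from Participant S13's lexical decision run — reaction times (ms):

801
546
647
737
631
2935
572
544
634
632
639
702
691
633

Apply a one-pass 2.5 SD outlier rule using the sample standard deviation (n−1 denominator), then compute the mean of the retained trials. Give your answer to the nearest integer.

647 ms

n = 14, ΣRT = 11344, M = 810.286
Σ(x−M)² = 4925794.86; s = √(4925794.86/13) = 615.554
Cutoffs: 810.286 ± 2.5·615.554 → [-728.6, 2349.2]
Outside: 2935 → excluded.
Retained (n=13): Σ = 8409, mean = 8409/13 = 646.846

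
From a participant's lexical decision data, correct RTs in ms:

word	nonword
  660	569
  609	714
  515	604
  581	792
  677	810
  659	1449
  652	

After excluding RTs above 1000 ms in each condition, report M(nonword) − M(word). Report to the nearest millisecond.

76 ms

nonword: exclude 1449
M(word) = 4353/7 = 621.857
M(nonword) = 3489/5 = 697.800
Difference = 697.800 − 621.857 = 75.943 ms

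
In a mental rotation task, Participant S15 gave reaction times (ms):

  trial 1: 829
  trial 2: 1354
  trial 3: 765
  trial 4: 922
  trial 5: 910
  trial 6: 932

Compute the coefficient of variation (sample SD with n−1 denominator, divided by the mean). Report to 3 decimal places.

0.218

n = 6, Σ = 5712, M = 952.0000
Σ(x−M)² = 214766.000; s = √(214766.000/5) = 207.2515
CV = 207.2515 / 952.0000 = 0.21770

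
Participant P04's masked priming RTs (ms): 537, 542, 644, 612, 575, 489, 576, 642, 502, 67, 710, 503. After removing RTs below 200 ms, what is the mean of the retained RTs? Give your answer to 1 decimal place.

Excluded: 67
Retained (n=11): Σ = 6332
Mean = 6332/11 = 575.6364

575.6 ms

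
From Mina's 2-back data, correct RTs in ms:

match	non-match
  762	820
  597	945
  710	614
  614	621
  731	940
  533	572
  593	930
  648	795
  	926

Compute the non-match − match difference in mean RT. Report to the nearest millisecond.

147 ms

M(match) = 5188/8 = 648.500
M(non-match) = 7163/9 = 795.889
Difference = 795.889 − 648.500 = 147.389 ms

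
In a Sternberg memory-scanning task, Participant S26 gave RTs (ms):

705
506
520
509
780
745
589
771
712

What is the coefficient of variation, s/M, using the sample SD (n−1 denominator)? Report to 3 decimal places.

0.180

n = 9, Σ = 5837, M = 648.5556
Σ(x−M)² = 108654.222; s = √(108654.222/8) = 116.5409
CV = 116.5409 / 648.5556 = 0.17969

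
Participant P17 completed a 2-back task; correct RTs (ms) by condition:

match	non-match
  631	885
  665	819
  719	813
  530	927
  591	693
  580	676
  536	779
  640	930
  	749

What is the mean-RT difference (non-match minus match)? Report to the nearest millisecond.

M(match) = 4892/8 = 611.500
M(non-match) = 7271/9 = 807.889
Difference = 807.889 − 611.500 = 196.389 ms

196 ms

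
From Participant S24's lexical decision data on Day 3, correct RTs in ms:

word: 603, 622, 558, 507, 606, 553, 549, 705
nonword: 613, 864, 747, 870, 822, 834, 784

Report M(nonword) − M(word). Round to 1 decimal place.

M(word) = 4703/8 = 587.875
M(nonword) = 5534/7 = 790.571
Difference = 790.571 − 587.875 = 202.696 ms

202.7 ms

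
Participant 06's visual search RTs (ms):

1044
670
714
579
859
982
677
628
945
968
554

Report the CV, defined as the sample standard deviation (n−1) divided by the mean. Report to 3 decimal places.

0.229

n = 11, Σ = 8620, M = 783.6364
Σ(x−M)² = 320810.545; s = √(320810.545/10) = 179.1118
CV = 179.1118 / 783.6364 = 0.22857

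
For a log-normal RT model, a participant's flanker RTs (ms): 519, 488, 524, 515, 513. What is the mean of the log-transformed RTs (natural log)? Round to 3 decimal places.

ln(RT): 6.2519, 6.1903, 6.2615, 6.2442, 6.2403
Σ ln(RT) = 31.1882
Mean = 31.1882/5 = 6.23763

6.238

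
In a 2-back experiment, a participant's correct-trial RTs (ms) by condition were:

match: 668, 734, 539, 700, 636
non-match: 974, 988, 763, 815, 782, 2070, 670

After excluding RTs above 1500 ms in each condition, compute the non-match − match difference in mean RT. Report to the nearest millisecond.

non-match: exclude 2070
M(match) = 3277/5 = 655.400
M(non-match) = 4992/6 = 832.000
Difference = 832.000 − 655.400 = 176.600 ms

177 ms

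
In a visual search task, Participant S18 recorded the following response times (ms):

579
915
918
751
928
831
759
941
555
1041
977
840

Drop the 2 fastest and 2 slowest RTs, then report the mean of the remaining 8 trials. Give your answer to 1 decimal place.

Sorted: 555, 579, 751, 759, 831, 840, 915, 918, 928, 941, 977, 1041
Drop lowest 2 (555, 579) and highest 2 (977, 1041)
Remaining (n=8): Σ = 6883, mean = 6883/8 = 860.375

860.4 ms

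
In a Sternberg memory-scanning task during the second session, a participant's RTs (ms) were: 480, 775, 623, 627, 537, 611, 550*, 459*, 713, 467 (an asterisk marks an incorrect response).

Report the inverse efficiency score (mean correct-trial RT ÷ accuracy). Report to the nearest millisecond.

755 ms

Correct trials (n=8): 480, 775, 623, 627, 537, 611, 713, 467
Mean correct RT = 4833/8 = 604.1250 ms
Proportion correct = 8/10
IES = 604.1250 / (8/10) = 755.156 ms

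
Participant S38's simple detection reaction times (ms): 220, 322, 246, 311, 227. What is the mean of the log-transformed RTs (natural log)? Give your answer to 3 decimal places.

5.568

ln(RT): 5.3936, 5.7746, 5.5053, 5.7398, 5.4250
Σ ln(RT) = 27.8383
Mean = 27.8383/5 = 5.56765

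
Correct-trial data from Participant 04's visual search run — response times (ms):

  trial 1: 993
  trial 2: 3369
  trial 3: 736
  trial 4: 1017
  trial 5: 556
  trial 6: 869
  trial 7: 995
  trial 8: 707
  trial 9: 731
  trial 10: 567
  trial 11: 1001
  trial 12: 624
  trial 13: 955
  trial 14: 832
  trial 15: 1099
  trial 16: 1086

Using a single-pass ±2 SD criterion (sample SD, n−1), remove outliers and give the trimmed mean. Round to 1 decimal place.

851.2 ms

n = 16, ΣRT = 16137, M = 1008.562
Σ(x−M)² = 6429865.94; s = √(6429865.94/15) = 654.720
Cutoffs: 1008.562 ± 2·654.720 → [-300.9, 2318.0]
Outside: 3369 → excluded.
Retained (n=15): Σ = 12768, mean = 12768/15 = 851.200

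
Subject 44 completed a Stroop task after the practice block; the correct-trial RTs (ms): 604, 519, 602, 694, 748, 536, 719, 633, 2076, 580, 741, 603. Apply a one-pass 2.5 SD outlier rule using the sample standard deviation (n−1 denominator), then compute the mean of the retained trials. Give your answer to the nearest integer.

634 ms

n = 12, ΣRT = 9055, M = 754.583
Σ(x−M)² = 1968780.92; s = √(1968780.92/11) = 423.060
Cutoffs: 754.583 ± 2.5·423.060 → [-303.1, 1812.2]
Outside: 2076 → excluded.
Retained (n=11): Σ = 6979, mean = 6979/11 = 634.455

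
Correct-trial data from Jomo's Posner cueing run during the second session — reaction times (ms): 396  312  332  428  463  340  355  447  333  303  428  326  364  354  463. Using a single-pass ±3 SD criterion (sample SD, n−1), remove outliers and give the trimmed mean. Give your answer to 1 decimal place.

376.3 ms

n = 15, ΣRT = 5644, M = 376.267
Σ(x−M)² = 44060.93; s = √(44060.93/14) = 56.100
Cutoffs: 376.267 ± 3·56.100 → [208.0, 544.6]
No RTs fall outside the cutoffs; all 15 retained. Mean = 5644/15 = 376.267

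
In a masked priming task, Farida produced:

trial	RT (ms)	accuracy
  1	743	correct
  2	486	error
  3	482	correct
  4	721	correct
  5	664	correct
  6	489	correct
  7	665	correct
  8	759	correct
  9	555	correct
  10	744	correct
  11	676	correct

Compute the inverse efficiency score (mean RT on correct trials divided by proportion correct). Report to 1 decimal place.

Correct trials (n=10): 743, 482, 721, 664, 489, 665, 759, 555, 744, 676
Mean correct RT = 6498/10 = 649.8000 ms
Proportion correct = 10/11
IES = 649.8000 / (10/11) = 714.780 ms

714.8 ms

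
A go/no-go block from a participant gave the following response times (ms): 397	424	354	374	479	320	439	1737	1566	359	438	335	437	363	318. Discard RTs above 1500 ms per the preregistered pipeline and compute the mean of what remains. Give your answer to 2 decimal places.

Excluded: 1566, 1737
Retained (n=13): Σ = 5037
Mean = 5037/13 = 387.4615

387.46 ms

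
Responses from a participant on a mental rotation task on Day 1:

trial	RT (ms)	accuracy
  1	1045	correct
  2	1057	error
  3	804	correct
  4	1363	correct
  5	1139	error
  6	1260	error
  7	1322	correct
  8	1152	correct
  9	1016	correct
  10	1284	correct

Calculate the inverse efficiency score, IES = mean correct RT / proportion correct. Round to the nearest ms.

1630 ms

Correct trials (n=7): 1045, 804, 1363, 1322, 1152, 1016, 1284
Mean correct RT = 7986/7 = 1140.8571 ms
Proportion correct = 7/10
IES = 1140.8571 / (7/10) = 1629.796 ms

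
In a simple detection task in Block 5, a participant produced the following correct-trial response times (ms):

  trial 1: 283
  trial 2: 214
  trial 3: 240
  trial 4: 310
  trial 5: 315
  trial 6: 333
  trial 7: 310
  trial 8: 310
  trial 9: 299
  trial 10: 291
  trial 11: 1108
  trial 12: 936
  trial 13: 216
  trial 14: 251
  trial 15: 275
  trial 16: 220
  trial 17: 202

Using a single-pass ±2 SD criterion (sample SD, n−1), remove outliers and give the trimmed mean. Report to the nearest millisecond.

271 ms

n = 17, ΣRT = 6113, M = 359.588
Σ(x−M)² = 1036064.12; s = √(1036064.12/16) = 254.468
Cutoffs: 359.588 ± 2·254.468 → [-149.3, 868.5]
Outside: 936, 1108 → excluded.
Retained (n=15): Σ = 4069, mean = 4069/15 = 271.267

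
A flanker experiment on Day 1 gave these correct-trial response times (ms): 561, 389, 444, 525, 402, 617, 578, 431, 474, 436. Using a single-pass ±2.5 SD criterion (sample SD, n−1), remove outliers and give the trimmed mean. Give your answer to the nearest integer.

n = 10, ΣRT = 4857, M = 485.700
Σ(x−M)² = 56668.10; s = √(56668.10/9) = 79.350
Cutoffs: 485.700 ± 2.5·79.350 → [287.3, 684.1]
No RTs fall outside the cutoffs; all 10 retained. Mean = 4857/10 = 485.700

486 ms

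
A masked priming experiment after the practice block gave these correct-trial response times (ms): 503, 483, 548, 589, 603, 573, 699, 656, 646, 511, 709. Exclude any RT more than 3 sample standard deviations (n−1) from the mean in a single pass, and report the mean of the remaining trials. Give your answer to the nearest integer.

593 ms

n = 11, ΣRT = 6520, M = 592.727
Σ(x−M)² = 60934.18; s = √(60934.18/10) = 78.060
Cutoffs: 592.727 ± 3·78.060 → [358.5, 826.9]
No RTs fall outside the cutoffs; all 11 retained. Mean = 6520/11 = 592.727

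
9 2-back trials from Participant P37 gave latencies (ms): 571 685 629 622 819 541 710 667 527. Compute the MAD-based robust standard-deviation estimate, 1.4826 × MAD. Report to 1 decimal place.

86.0 ms

Sorted: 527, 541, 571, 622, 629, 667, 685, 710, 819 → median = 629
|x − 629| sorted: 0, 7, 38, 56, 58, 81, 88, 102, 190 → MAD = 58
Robust SD ≈ 1.4826 × 58 = 85.991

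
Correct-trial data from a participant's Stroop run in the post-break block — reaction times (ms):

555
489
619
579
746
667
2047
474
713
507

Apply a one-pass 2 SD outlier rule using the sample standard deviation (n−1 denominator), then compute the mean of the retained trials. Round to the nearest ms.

n = 10, ΣRT = 7396, M = 739.600
Σ(x−M)² = 1977174.40; s = √(1977174.40/9) = 468.707
Cutoffs: 739.600 ± 2·468.707 → [-197.8, 1677.0]
Outside: 2047 → excluded.
Retained (n=9): Σ = 5349, mean = 5349/9 = 594.333

594 ms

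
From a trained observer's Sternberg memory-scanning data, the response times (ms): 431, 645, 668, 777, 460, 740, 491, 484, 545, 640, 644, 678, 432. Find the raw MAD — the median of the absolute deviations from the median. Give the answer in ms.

100 ms

Sorted: 431, 432, 460, 484, 491, 545, 640, 644, 645, 668, 678, 740, 777 → median = 640
|x − 640|: 209, 5, 28, 137, 180, 100, 149, 156, 95, 0, 4, 38, 208
Sorted deviations: 0, 4, 5, 28, 38, 95, 100, 137, 149, 156, 180, 208, 209 → MAD = 100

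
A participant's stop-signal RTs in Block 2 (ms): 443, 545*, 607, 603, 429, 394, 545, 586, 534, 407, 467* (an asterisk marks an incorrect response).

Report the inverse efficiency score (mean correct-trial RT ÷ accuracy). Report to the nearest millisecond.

Correct trials (n=9): 443, 607, 603, 429, 394, 545, 586, 534, 407
Mean correct RT = 4548/9 = 505.3333 ms
Proportion correct = 9/11
IES = 505.3333 / (9/11) = 617.630 ms

618 ms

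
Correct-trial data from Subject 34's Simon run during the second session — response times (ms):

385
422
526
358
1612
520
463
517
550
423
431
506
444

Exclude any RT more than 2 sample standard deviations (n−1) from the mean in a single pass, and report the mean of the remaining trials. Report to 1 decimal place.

n = 13, ΣRT = 7157, M = 550.538
Σ(x−M)² = 1261909.23; s = √(1261909.23/12) = 324.282
Cutoffs: 550.538 ± 2·324.282 → [-98.0, 1199.1]
Outside: 1612 → excluded.
Retained (n=12): Σ = 5545, mean = 5545/12 = 462.083

462.1 ms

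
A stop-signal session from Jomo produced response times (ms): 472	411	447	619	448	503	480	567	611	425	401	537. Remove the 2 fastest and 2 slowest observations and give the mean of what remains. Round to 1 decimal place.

484.9 ms

Sorted: 401, 411, 425, 447, 448, 472, 480, 503, 537, 567, 611, 619
Drop lowest 2 (401, 411) and highest 2 (611, 619)
Remaining (n=8): Σ = 3879, mean = 3879/8 = 484.875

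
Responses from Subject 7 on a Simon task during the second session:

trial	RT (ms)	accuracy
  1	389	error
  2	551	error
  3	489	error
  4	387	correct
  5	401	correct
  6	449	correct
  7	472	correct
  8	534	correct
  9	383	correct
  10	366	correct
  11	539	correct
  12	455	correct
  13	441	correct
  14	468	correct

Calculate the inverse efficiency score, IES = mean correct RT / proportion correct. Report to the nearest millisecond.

Correct trials (n=11): 387, 401, 449, 472, 534, 383, 366, 539, 455, 441, 468
Mean correct RT = 4895/11 = 445.0000 ms
Proportion correct = 11/14
IES = 445.0000 / (11/14) = 566.364 ms

566 ms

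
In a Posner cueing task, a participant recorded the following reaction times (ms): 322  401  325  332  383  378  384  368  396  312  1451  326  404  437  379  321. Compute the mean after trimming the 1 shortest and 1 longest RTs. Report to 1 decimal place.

368.3 ms

Sorted: 312, 321, 322, 325, 326, 332, 368, 378, 379, 383, 384, 396, 401, 404, 437, 1451
Drop lowest 1 (312) and highest 1 (1451)
Remaining (n=14): Σ = 5156, mean = 5156/14 = 368.286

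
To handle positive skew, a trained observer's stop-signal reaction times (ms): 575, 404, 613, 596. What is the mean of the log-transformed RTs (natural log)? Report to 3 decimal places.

6.291

ln(RT): 6.3544, 6.0014, 6.4184, 6.3902
Σ ln(RT) = 25.1644
Mean = 25.1644/4 = 6.29110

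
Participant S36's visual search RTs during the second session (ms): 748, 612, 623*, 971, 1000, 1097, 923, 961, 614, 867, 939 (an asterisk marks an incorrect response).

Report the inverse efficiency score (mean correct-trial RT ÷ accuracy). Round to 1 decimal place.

Correct trials (n=10): 748, 612, 971, 1000, 1097, 923, 961, 614, 867, 939
Mean correct RT = 8732/10 = 873.2000 ms
Proportion correct = 10/11
IES = 873.2000 / (10/11) = 960.520 ms

960.5 ms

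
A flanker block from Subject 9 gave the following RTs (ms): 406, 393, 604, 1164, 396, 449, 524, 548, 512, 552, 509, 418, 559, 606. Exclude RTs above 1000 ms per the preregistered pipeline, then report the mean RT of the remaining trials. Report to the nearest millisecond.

498 ms

Excluded: 1164
Retained (n=13): Σ = 6476
Mean = 6476/13 = 498.1538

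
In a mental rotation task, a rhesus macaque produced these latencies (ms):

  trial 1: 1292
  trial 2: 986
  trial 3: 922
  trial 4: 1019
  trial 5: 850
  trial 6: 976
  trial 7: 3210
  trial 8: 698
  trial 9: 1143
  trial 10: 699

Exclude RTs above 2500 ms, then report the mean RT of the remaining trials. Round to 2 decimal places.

Excluded: 3210
Retained (n=9): Σ = 8585
Mean = 8585/9 = 953.8889

953.89 ms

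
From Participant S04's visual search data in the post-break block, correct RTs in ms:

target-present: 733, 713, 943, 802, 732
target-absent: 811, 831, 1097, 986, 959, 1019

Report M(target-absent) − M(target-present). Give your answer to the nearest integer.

M(target-present) = 3923/5 = 784.600
M(target-absent) = 5703/6 = 950.500
Difference = 950.500 − 784.600 = 165.900 ms

166 ms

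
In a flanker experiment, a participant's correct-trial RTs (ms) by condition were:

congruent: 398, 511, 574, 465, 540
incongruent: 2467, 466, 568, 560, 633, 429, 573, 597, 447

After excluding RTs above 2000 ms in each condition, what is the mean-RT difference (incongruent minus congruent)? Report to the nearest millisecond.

incongruent: exclude 2467
M(congruent) = 2488/5 = 497.600
M(incongruent) = 4273/8 = 534.125
Difference = 534.125 − 497.600 = 36.525 ms

37 ms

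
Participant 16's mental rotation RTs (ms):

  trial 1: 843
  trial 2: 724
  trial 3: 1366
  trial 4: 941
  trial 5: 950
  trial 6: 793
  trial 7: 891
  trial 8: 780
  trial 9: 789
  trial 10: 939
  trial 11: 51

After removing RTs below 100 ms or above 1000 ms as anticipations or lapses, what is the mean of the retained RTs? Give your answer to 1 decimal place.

850.0 ms

Excluded: 51, 1366
Retained (n=9): Σ = 7650
Mean = 7650/9 = 850.0000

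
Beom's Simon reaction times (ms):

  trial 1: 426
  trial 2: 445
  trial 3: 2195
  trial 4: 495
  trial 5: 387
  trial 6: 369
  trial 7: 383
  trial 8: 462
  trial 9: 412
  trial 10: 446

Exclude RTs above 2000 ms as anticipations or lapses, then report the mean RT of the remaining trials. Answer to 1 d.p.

425.0 ms

Excluded: 2195
Retained (n=9): Σ = 3825
Mean = 3825/9 = 425.0000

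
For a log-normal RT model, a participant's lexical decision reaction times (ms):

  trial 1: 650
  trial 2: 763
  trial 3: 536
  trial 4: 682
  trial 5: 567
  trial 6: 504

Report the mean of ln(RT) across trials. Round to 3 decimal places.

6.414

ln(RT): 6.4770, 6.6373, 6.2841, 6.5250, 6.3404, 6.2226
Σ ln(RT) = 38.4863
Mean = 38.4863/6 = 6.41439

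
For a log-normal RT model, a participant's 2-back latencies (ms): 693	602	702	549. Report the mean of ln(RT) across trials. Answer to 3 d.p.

6.451

ln(RT): 6.5410, 6.4003, 6.5539, 6.3081
Σ ln(RT) = 25.8033
Mean = 25.8033/4 = 6.45083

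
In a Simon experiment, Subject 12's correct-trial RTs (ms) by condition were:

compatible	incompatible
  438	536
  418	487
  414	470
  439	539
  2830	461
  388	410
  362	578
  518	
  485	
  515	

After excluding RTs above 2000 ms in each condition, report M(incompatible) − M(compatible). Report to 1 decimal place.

compatible: exclude 2830
M(compatible) = 3977/9 = 441.889
M(incompatible) = 3481/7 = 497.286
Difference = 497.286 − 441.889 = 55.397 ms

55.4 ms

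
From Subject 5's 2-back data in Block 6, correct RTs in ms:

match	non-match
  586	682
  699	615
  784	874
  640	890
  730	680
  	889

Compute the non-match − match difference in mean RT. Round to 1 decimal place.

M(match) = 3439/5 = 687.800
M(non-match) = 4630/6 = 771.667
Difference = 771.667 − 687.800 = 83.867 ms

83.9 ms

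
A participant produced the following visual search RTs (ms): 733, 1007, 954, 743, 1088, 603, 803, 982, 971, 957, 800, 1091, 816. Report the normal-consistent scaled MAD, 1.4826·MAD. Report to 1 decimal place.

Sorted: 603, 733, 743, 800, 803, 816, 954, 957, 971, 982, 1007, 1088, 1091 → median = 954
|x − 954| sorted: 0, 3, 17, 28, 53, 134, 137, 138, 151, 154, 211, 221, 351 → MAD = 137
Robust SD ≈ 1.4826 × 137 = 203.116

203.1 ms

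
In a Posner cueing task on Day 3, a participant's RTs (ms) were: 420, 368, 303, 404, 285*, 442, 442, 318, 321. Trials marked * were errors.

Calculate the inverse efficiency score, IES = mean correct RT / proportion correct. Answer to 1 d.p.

424.4 ms

Correct trials (n=8): 420, 368, 303, 404, 442, 442, 318, 321
Mean correct RT = 3018/8 = 377.2500 ms
Proportion correct = 8/9
IES = 377.2500 / (8/9) = 424.406 ms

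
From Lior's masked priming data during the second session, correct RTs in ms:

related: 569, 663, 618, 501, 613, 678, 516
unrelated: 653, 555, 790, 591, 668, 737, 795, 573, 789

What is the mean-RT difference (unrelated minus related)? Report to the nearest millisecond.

89 ms

M(related) = 4158/7 = 594.000
M(unrelated) = 6151/9 = 683.444
Difference = 683.444 − 594.000 = 89.444 ms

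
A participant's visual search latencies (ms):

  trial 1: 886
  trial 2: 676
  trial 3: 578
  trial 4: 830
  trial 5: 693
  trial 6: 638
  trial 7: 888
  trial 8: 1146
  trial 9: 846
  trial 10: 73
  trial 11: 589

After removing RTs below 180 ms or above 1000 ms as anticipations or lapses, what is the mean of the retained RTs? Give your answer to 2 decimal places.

Excluded: 73, 1146
Retained (n=9): Σ = 6624
Mean = 6624/9 = 736.0000

736.00 ms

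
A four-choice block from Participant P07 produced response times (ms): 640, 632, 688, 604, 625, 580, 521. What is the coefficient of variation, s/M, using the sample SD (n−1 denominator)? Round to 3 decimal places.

0.086

n = 7, Σ = 4290, M = 612.8571
Σ(x−M)² = 16492.857; s = √(16492.857/6) = 52.4291
CV = 52.4291 / 612.8571 = 0.08555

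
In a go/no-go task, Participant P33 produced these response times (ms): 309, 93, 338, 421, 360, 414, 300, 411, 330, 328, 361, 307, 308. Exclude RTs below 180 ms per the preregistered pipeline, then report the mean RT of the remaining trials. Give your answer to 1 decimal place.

Excluded: 93
Retained (n=12): Σ = 4187
Mean = 4187/12 = 348.9167

348.9 ms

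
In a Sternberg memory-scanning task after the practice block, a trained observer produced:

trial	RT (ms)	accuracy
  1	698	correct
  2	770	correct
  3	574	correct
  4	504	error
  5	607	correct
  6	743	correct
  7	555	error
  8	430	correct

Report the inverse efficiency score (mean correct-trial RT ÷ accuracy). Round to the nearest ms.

Correct trials (n=6): 698, 770, 574, 607, 743, 430
Mean correct RT = 3822/6 = 637.0000 ms
Proportion correct = 6/8
IES = 637.0000 / (6/8) = 849.333 ms

849 ms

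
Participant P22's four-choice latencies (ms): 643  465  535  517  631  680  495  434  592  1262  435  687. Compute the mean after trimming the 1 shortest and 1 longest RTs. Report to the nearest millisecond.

Sorted: 434, 435, 465, 495, 517, 535, 592, 631, 643, 680, 687, 1262
Drop lowest 1 (434) and highest 1 (1262)
Remaining (n=10): Σ = 5680, mean = 5680/10 = 568.000

568 ms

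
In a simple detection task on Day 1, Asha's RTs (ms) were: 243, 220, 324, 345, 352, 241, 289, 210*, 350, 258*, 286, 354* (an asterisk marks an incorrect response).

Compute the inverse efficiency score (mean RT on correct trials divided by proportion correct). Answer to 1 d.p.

Correct trials (n=9): 243, 220, 324, 345, 352, 241, 289, 350, 286
Mean correct RT = 2650/9 = 294.4444 ms
Proportion correct = 9/12
IES = 294.4444 / (9/12) = 392.593 ms

392.6 ms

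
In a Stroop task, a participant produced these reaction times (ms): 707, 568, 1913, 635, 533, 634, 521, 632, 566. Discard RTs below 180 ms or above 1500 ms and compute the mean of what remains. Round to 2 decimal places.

Excluded: 1913
Retained (n=8): Σ = 4796
Mean = 4796/8 = 599.5000

599.50 ms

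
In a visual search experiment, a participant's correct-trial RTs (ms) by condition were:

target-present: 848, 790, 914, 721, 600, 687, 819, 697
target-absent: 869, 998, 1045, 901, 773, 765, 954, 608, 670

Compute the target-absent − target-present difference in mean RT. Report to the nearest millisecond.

83 ms

M(target-present) = 6076/8 = 759.500
M(target-absent) = 7583/9 = 842.556
Difference = 842.556 − 759.500 = 83.056 ms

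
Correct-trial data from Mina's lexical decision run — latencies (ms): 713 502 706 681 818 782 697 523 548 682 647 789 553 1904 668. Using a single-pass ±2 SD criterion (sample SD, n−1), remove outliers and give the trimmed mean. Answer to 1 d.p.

n = 15, ΣRT = 11213, M = 747.533
Σ(x−M)² = 1564271.73; s = √(1564271.73/14) = 334.266
Cutoffs: 747.533 ± 2·334.266 → [79.0, 1416.1]
Outside: 1904 → excluded.
Retained (n=14): Σ = 9309, mean = 9309/14 = 664.929

664.9 ms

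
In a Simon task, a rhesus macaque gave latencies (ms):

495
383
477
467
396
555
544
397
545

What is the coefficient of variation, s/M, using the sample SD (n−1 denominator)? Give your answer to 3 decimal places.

n = 9, Σ = 4259, M = 473.2222
Σ(x−M)² = 37289.556; s = √(37289.556/8) = 68.2729
CV = 68.2729 / 473.2222 = 0.14427

0.144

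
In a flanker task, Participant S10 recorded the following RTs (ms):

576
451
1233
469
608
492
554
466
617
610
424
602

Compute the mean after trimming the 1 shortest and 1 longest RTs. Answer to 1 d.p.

544.5 ms

Sorted: 424, 451, 466, 469, 492, 554, 576, 602, 608, 610, 617, 1233
Drop lowest 1 (424) and highest 1 (1233)
Remaining (n=10): Σ = 5445, mean = 5445/10 = 544.500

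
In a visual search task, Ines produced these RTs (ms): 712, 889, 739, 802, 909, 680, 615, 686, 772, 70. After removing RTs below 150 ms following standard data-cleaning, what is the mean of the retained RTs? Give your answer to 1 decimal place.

756.0 ms

Excluded: 70
Retained (n=9): Σ = 6804
Mean = 6804/9 = 756.0000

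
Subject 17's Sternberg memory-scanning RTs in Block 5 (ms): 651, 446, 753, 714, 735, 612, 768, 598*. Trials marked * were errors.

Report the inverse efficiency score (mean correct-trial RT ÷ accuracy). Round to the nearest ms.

Correct trials (n=7): 651, 446, 753, 714, 735, 612, 768
Mean correct RT = 4679/7 = 668.4286 ms
Proportion correct = 7/8
IES = 668.4286 / (7/8) = 763.918 ms

764 ms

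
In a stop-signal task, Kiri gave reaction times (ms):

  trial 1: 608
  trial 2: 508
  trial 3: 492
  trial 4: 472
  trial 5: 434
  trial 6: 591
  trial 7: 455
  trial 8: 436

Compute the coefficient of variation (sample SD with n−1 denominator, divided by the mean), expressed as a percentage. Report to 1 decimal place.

13.4%

n = 8, Σ = 3996, M = 499.5000
Σ(x−M)² = 31332.000; s = √(31332.000/7) = 66.9029
CV = 66.9029 / 499.5000 = 0.13394 = 13.394%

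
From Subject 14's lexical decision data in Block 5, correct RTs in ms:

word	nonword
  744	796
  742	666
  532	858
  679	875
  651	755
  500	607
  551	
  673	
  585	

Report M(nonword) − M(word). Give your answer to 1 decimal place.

130.9 ms

M(word) = 5657/9 = 628.556
M(nonword) = 4557/6 = 759.500
Difference = 759.500 − 628.556 = 130.944 ms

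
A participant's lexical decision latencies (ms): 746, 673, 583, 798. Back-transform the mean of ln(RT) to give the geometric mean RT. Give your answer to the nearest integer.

ln(RT): 6.6147, 6.5117, 6.3682, 6.6821
Mean ln(RT) = 26.1768/4 = 6.54419
Geometric mean = exp(6.54419) = 695.19 ms

695 ms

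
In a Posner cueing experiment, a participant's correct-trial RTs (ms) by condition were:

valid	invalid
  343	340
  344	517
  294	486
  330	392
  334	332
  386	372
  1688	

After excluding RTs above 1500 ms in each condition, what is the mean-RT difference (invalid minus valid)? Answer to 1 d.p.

valid: exclude 1688
M(valid) = 2031/6 = 338.500
M(invalid) = 2439/6 = 406.500
Difference = 406.500 − 338.500 = 68.000 ms

68.0 ms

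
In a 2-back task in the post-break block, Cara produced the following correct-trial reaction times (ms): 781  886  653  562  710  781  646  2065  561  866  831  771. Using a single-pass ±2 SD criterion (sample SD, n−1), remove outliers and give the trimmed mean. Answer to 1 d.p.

731.6 ms

n = 12, ΣRT = 10113, M = 842.750
Σ(x−M)² = 1759760.25; s = √(1759760.25/11) = 399.973
Cutoffs: 842.750 ± 2·399.973 → [42.8, 1642.7]
Outside: 2065 → excluded.
Retained (n=11): Σ = 8048, mean = 8048/11 = 731.636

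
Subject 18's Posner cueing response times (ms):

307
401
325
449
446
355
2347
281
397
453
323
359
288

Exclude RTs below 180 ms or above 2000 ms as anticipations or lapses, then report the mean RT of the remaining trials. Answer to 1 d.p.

365.3 ms

Excluded: 2347
Retained (n=12): Σ = 4384
Mean = 4384/12 = 365.3333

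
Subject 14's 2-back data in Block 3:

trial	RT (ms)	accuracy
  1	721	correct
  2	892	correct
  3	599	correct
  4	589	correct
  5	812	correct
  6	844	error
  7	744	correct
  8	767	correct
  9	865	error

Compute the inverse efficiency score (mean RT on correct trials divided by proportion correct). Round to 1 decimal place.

Correct trials (n=7): 721, 892, 599, 589, 812, 744, 767
Mean correct RT = 5124/7 = 732.0000 ms
Proportion correct = 7/9
IES = 732.0000 / (7/9) = 941.143 ms

941.1 ms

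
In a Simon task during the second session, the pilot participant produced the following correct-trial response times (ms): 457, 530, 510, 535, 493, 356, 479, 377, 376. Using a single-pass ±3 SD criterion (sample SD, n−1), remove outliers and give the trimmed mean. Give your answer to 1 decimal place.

457.0 ms

n = 9, ΣRT = 4113, M = 457.000
Σ(x−M)² = 39164.00; s = √(39164.00/8) = 69.968
Cutoffs: 457.000 ± 3·69.968 → [247.1, 666.9]
No RTs fall outside the cutoffs; all 9 retained. Mean = 4113/9 = 457.000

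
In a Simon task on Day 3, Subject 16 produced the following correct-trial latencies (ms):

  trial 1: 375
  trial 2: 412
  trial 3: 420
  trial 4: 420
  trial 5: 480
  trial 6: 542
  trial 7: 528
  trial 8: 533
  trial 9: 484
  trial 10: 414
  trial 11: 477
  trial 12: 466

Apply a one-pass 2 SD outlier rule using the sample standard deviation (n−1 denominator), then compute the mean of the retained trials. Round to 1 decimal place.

n = 12, ΣRT = 5551, M = 462.583
Σ(x−M)² = 32742.92; s = √(32742.92/11) = 54.558
Cutoffs: 462.583 ± 2·54.558 → [353.5, 571.7]
No RTs fall outside the cutoffs; all 12 retained. Mean = 5551/12 = 462.583

462.6 ms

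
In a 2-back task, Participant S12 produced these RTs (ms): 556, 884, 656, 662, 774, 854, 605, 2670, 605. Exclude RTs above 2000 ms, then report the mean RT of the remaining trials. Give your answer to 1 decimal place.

Excluded: 2670
Retained (n=8): Σ = 5596
Mean = 5596/8 = 699.5000

699.5 ms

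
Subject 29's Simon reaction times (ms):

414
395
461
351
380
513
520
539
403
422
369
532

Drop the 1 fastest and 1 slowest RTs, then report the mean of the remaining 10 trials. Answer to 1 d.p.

Sorted: 351, 369, 380, 395, 403, 414, 422, 461, 513, 520, 532, 539
Drop lowest 1 (351) and highest 1 (539)
Remaining (n=10): Σ = 4409, mean = 4409/10 = 440.900

440.9 ms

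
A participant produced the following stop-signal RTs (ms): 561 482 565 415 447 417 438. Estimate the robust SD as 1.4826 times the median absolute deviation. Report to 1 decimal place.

Sorted: 415, 417, 438, 447, 482, 561, 565 → median = 447
|x − 447| sorted: 0, 9, 30, 32, 35, 114, 118 → MAD = 32
Robust SD ≈ 1.4826 × 32 = 47.443

47.4 ms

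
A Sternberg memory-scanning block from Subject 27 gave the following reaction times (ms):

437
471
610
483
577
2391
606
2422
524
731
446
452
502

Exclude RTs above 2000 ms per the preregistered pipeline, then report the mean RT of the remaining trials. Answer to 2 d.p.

Excluded: 2391, 2422
Retained (n=11): Σ = 5839
Mean = 5839/11 = 530.8182

530.82 ms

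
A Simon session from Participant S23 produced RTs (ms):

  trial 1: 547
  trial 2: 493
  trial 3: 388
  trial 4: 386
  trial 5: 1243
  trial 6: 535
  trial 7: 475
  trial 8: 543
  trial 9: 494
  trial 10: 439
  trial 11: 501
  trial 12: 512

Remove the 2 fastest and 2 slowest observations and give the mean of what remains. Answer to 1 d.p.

Sorted: 386, 388, 439, 475, 493, 494, 501, 512, 535, 543, 547, 1243
Drop lowest 2 (386, 388) and highest 2 (547, 1243)
Remaining (n=8): Σ = 3992, mean = 3992/8 = 499.000

499.0 ms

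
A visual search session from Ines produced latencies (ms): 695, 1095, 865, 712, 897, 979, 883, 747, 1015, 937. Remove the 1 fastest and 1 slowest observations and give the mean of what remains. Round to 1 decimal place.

879.4 ms

Sorted: 695, 712, 747, 865, 883, 897, 937, 979, 1015, 1095
Drop lowest 1 (695) and highest 1 (1095)
Remaining (n=8): Σ = 7035, mean = 7035/8 = 879.375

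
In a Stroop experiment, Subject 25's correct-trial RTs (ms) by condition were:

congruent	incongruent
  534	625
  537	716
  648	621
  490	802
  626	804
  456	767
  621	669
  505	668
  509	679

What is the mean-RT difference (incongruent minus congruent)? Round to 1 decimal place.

158.3 ms

M(congruent) = 4926/9 = 547.333
M(incongruent) = 6351/9 = 705.667
Difference = 705.667 − 547.333 = 158.333 ms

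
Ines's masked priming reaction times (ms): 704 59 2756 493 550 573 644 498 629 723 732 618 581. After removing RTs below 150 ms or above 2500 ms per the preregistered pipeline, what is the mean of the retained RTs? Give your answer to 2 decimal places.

Excluded: 59, 2756
Retained (n=11): Σ = 6745
Mean = 6745/11 = 613.1818

613.18 ms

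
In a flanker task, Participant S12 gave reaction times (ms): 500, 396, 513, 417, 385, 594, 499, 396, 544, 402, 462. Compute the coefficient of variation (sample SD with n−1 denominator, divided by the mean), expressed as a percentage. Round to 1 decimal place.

15.2%

n = 11, Σ = 5108, M = 464.3636
Σ(x−M)² = 49766.545; s = √(49766.545/10) = 70.5454
CV = 70.5454 / 464.3636 = 0.15192 = 15.192%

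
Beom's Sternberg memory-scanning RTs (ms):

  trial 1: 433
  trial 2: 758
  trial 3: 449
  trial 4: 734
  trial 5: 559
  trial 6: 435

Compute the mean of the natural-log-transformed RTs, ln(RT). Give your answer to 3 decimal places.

ln(RT): 6.0707, 6.6307, 6.1070, 6.5985, 6.3261, 6.0753
Σ ln(RT) = 37.8084
Mean = 37.8084/6 = 6.30141

6.301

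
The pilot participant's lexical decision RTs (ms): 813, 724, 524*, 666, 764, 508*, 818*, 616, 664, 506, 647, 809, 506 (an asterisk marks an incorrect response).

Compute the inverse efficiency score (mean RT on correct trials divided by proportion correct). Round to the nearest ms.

873 ms

Correct trials (n=10): 813, 724, 666, 764, 616, 664, 506, 647, 809, 506
Mean correct RT = 6715/10 = 671.5000 ms
Proportion correct = 10/13
IES = 671.5000 / (10/13) = 872.950 ms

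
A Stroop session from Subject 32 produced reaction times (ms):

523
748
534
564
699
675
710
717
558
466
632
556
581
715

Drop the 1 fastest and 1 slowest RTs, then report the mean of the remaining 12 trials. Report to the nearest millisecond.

622 ms

Sorted: 466, 523, 534, 556, 558, 564, 581, 632, 675, 699, 710, 715, 717, 748
Drop lowest 1 (466) and highest 1 (748)
Remaining (n=12): Σ = 7464, mean = 7464/12 = 622.000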